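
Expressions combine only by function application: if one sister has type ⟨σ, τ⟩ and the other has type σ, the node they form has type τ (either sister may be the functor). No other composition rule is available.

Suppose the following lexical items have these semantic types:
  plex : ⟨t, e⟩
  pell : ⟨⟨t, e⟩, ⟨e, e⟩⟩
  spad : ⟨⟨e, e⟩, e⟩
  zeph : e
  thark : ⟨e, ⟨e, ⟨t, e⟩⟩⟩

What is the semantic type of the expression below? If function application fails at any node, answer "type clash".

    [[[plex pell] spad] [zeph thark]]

⟨t, e⟩

[plex pell]: pell is ⟨⟨t, e⟩, ⟨e, e⟩⟩, plex is ⟨t, e⟩; result ⟨e, e⟩.
[[plex pell] spad]: spad is ⟨⟨e, e⟩, e⟩, [plex pell] is ⟨e, e⟩; result e.
[zeph thark]: thark is ⟨e, ⟨e, ⟨t, e⟩⟩⟩, zeph is e; result ⟨e, ⟨t, e⟩⟩.
[[[plex pell] spad] [zeph thark]]: [zeph thark] is ⟨e, ⟨t, e⟩⟩, [[plex pell] spad] is e; result ⟨t, e⟩.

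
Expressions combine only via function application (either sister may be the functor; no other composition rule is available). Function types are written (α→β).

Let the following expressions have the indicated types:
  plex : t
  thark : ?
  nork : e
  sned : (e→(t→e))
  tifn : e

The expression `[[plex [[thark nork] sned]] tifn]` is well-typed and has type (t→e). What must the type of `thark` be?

(e→((e→(t→e))→(t→(e→(t→e)))))

[[plex [[thark nork] sned]] tifn] is required to be (t→e). tifn : e cannot yield (t→e) as functor, so [plex [[thark nork] sned]] : (e→(t→e)).
[plex [[thark nork] sned]] is required to be (e→(t→e)). plex : t cannot yield (e→(t→e)) as functor, so [[thark nork] sned] : (t→(e→(t→e))).
[[thark nork] sned] is required to be (t→(e→(t→e))). sned : (e→(t→e)) cannot yield (t→(e→(t→e))) as functor, so [thark nork] : ((e→(t→e))→(t→(e→(t→e)))).
[thark nork] is required to be ((e→(t→e))→(t→(e→(t→e)))). nork : e cannot yield ((e→(t→e))→(t→(e→(t→e)))) as functor, so thark : (e→((e→(t→e))→(t→(e→(t→e))))).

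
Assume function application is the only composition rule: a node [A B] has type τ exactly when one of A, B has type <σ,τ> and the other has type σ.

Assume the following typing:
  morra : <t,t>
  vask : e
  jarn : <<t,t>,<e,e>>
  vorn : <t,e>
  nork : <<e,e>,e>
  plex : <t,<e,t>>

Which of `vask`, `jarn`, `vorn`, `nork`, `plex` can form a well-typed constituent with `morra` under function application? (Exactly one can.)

vask : e — neither side's domain matches the other.
jarn — combines: jarn : <<t,t>,<e,e>> takes morra : <t,t> as argument, giving <e,e>.
vorn : <t,e> — neither side's domain matches the other.
nork : <<e,e>,e> — neither side's domain matches the other.
plex : <t,<e,t>> — neither side's domain matches the other.

jarn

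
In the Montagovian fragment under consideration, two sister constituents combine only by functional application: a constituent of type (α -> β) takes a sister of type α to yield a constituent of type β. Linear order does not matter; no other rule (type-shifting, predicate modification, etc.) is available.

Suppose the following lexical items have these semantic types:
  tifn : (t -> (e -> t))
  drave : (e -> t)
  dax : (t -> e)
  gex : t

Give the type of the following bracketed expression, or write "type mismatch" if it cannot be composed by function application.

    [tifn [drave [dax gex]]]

[dax gex]: dax is (t -> e), gex is t; result e.
[drave [dax gex]]: drave is (e -> t), [dax gex] is e; result t.
[tifn [drave [dax gex]]]: tifn is (t -> (e -> t)), [drave [dax gex]] is t; result (e -> t).

(e -> t)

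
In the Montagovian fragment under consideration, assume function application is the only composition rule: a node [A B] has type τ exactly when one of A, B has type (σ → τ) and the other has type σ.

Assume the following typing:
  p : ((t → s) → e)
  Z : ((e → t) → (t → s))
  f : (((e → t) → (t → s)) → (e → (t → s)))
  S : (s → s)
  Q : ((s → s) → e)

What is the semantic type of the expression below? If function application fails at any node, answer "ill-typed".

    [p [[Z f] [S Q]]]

At [Z f], f : (((e → t) → (t → s)) → (e → (t → s))) takes Z : ((e → t) → (t → s)), giving (e → (t → s)).
At [S Q], Q : ((s → s) → e) takes S : (s → s), giving e.
At [[Z f] [S Q]], [Z f] : (e → (t → s)) takes [S Q] : e, giving (t → s).
At [p [[Z f] [S Q]]], p : ((t → s) → e) takes [[Z f] [S Q]] : (t → s), giving e.

e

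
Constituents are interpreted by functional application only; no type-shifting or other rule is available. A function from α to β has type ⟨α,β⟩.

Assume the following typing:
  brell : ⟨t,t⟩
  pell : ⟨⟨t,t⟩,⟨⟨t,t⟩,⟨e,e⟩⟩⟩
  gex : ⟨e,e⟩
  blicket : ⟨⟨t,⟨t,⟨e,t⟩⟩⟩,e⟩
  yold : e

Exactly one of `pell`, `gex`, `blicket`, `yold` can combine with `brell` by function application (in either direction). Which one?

pell — combines: pell : ⟨⟨t,t⟩,⟨⟨t,t⟩,⟨e,e⟩⟩⟩ takes brell : ⟨t,t⟩ as argument, giving ⟨⟨t,t⟩,⟨e,e⟩⟩.
gex : ⟨e,e⟩ — neither side's domain matches the other.
blicket : ⟨⟨t,⟨t,⟨e,t⟩⟩⟩,e⟩ — neither side's domain matches the other.
yold : e — neither side's domain matches the other.

pell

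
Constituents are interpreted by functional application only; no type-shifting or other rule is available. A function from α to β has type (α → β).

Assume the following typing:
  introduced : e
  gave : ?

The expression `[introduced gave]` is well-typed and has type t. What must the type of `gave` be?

For [introduced gave] to have type t with introduced of type e, gave must be the function: gave : (e → t).

(e → t)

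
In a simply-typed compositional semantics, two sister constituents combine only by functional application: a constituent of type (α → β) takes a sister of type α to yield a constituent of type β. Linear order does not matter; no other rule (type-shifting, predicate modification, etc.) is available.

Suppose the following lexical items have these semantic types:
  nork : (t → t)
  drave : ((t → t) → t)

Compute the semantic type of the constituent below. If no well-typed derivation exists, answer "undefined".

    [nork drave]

[nork drave] — drave of type ((t → t) → t) combines with nork of type (t → t): type t.

t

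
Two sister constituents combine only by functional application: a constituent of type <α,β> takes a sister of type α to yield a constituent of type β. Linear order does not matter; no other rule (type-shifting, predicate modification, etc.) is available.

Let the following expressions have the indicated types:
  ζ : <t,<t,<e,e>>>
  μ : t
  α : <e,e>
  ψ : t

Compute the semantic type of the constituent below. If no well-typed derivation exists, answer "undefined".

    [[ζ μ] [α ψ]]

undefined

[ζ μ] — ζ of type <t,<t,<e,e>>> combines with μ of type t: type <t,<e,e>>.
At [α ψ]: neither <e,e> nor t can take the other as argument; the node is ill-typed.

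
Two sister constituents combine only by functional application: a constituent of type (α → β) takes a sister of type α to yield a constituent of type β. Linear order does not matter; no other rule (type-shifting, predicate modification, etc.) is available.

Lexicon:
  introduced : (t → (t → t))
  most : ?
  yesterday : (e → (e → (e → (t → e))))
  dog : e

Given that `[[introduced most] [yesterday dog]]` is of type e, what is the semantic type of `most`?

((t → (t → t)) → ((e → (e → (t → e))) → e))

[[introduced most] [yesterday dog]] is required to be e. [yesterday dog] : (e → (e → (t → e))) cannot yield e as functor, so [introduced most] : ((e → (e → (t → e))) → e).
[introduced most] is required to be ((e → (e → (t → e))) → e). introduced : (t → (t → t)) cannot yield ((e → (e → (t → e))) → e) as functor, so most : ((t → (t → t)) → ((e → (e → (t → e))) → e)).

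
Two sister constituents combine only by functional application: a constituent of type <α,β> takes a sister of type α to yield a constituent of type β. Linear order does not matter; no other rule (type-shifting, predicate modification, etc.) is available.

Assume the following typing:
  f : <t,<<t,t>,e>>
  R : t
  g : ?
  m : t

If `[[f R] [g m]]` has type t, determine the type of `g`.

<t,<<<t,t>,e>,t>>

For [[f R] [g m]] to have type t with [f R] of type <<t,t>,e>, [g m] must be the function: [g m] : <<<t,t>,e>,t>.
For [g m] to have type <<<t,t>,e>,t> with m of type t, g must be the function: g : <t,<<<t,t>,e>,t>>.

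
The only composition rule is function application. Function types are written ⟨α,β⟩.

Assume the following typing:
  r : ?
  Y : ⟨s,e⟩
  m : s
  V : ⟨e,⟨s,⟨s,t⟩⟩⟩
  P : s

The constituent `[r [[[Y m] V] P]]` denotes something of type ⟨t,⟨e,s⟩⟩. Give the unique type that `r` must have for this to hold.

⟨⟨s,t⟩,⟨t,⟨e,s⟩⟩⟩

[r [[[Y m] V] P]] is required to be ⟨t,⟨e,s⟩⟩. [[[Y m] V] P] : ⟨s,t⟩ cannot yield ⟨t,⟨e,s⟩⟩ as functor, so r : ⟨⟨s,t⟩,⟨t,⟨e,s⟩⟩⟩.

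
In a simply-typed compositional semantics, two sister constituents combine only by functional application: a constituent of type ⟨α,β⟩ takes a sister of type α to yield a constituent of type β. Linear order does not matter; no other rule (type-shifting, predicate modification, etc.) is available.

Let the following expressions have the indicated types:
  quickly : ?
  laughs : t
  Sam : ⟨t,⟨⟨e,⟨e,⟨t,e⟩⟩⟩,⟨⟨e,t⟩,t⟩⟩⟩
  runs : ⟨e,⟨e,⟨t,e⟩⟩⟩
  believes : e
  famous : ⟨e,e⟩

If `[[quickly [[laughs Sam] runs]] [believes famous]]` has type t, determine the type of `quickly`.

[[quickly [[laughs Sam] runs]] [believes famous]] is required to be t. [believes famous] : e cannot yield t as functor, so [quickly [[laughs Sam] runs]] : ⟨e,t⟩.
[quickly [[laughs Sam] runs]] is required to be ⟨e,t⟩. [[laughs Sam] runs] : ⟨⟨e,t⟩,t⟩ cannot yield ⟨e,t⟩ as functor, so quickly : ⟨⟨⟨e,t⟩,t⟩,⟨e,t⟩⟩.

⟨⟨⟨e,t⟩,t⟩,⟨e,t⟩⟩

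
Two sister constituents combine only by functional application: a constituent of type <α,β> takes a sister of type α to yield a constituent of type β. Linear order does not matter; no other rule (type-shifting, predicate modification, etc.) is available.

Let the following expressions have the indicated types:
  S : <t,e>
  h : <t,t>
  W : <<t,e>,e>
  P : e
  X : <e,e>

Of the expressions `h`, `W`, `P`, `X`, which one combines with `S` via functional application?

W

h : <t,t> — S needs t; h needs t; neither fits.
W — combines: W : <<t,e>,e> takes S : <t,e> as argument, giving e.
P : e — S needs t; P needs nothing (atomic); neither fits.
X : <e,e> — S needs t; X needs e; neither fits.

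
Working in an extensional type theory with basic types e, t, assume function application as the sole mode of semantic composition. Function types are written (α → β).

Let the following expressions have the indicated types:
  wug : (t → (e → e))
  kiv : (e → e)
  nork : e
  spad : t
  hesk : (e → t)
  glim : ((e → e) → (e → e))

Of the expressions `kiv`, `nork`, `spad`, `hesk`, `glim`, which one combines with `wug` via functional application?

kiv : (e → e) — neither side's domain matches the other.
nork : e — neither side's domain matches the other.
spad — combines: wug : (t → (e → e)) takes spad : t as argument, giving (e → e).
hesk : (e → t) — neither side's domain matches the other.
glim : ((e → e) → (e → e)) — neither side's domain matches the other.

spad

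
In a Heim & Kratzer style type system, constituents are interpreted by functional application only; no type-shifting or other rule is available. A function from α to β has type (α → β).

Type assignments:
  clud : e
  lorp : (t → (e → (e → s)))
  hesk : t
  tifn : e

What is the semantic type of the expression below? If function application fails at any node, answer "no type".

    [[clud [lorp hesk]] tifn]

At [lorp hesk], lorp : (t → (e → (e → s))) takes hesk : t, giving (e → (e → s)).
At [clud [lorp hesk]], [lorp hesk] : (e → (e → s)) takes clud : e, giving (e → s).
At [[clud [lorp hesk]] tifn], [clud [lorp hesk]] : (e → s) takes tifn : e, giving s.

s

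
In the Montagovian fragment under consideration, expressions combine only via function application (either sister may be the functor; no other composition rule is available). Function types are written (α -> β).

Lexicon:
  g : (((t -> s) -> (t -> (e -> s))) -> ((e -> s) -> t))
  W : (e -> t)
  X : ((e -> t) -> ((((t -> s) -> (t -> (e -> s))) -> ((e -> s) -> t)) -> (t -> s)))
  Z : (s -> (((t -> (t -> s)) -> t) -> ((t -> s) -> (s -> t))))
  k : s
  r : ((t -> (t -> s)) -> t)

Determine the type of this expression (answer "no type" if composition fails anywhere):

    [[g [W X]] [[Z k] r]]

(s -> t)

[W X]: functor X : ((e -> t) -> ((((t -> s) -> (t -> (e -> s))) -> ((e -> s) -> t)) -> (t -> s))), argument W : (e -> t); result ((((t -> s) -> (t -> (e -> s))) -> ((e -> s) -> t)) -> (t -> s)).
[g [W X]]: functor [W X] : ((((t -> s) -> (t -> (e -> s))) -> ((e -> s) -> t)) -> (t -> s)), argument g : (((t -> s) -> (t -> (e -> s))) -> ((e -> s) -> t)); result (t -> s).
[Z k]: functor Z : (s -> (((t -> (t -> s)) -> t) -> ((t -> s) -> (s -> t)))), argument k : s; result (((t -> (t -> s)) -> t) -> ((t -> s) -> (s -> t))).
[[Z k] r]: functor [Z k] : (((t -> (t -> s)) -> t) -> ((t -> s) -> (s -> t))), argument r : ((t -> (t -> s)) -> t); result ((t -> s) -> (s -> t)).
[[g [W X]] [[Z k] r]]: functor [[Z k] r] : ((t -> s) -> (s -> t)), argument [g [W X]] : (t -> s); result (s -> t).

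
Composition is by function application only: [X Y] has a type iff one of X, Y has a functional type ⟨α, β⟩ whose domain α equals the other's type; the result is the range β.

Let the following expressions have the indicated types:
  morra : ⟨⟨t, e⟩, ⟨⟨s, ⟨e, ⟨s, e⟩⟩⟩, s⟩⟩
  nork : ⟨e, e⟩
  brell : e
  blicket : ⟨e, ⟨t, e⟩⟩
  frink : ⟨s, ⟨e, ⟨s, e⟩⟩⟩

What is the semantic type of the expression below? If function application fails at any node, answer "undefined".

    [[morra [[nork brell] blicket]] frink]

[nork brell]: functor nork : ⟨e, e⟩, argument brell : e; result e.
[[nork brell] blicket]: functor blicket : ⟨e, ⟨t, e⟩⟩, argument [nork brell] : e; result ⟨t, e⟩.
[morra [[nork brell] blicket]]: functor morra : ⟨⟨t, e⟩, ⟨⟨s, ⟨e, ⟨s, e⟩⟩⟩, s⟩⟩, argument [[nork brell] blicket] : ⟨t, e⟩; result ⟨⟨s, ⟨e, ⟨s, e⟩⟩⟩, s⟩.
[[morra [[nork brell] blicket]] frink]: functor [morra [[nork brell] blicket]] : ⟨⟨s, ⟨e, ⟨s, e⟩⟩⟩, s⟩, argument frink : ⟨s, ⟨e, ⟨s, e⟩⟩⟩; result s.

s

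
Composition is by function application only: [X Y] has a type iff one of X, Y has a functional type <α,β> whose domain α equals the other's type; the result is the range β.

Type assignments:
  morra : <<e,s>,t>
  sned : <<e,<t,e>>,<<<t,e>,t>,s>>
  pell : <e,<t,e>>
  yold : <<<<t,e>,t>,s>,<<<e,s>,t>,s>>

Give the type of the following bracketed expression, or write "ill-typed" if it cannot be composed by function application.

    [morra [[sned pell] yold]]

[sned pell]: <<e,<t,e>>,<<<t,e>,t>,s>> applied to <e,<t,e>> yields <<<t,e>,t>,s>.
[[sned pell] yold]: <<<<t,e>,t>,s>,<<<e,s>,t>,s>> applied to <<<t,e>,t>,s> yields <<<e,s>,t>,s>.
[morra [[sned pell] yold]]: <<<e,s>,t>,s> applied to <<e,s>,t> yields s.

s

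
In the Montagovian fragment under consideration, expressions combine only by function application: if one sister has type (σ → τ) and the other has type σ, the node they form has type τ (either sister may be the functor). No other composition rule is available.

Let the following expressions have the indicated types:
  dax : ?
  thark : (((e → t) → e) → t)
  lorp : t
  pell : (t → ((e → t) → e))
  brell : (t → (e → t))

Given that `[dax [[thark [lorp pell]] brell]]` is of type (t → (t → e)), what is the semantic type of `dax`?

((e → t) → (t → (t → e)))

[dax [[thark [lorp pell]] brell]] is required to be (t → (t → e)). [[thark [lorp pell]] brell] : (e → t) cannot yield (t → (t → e)) as functor, so dax : ((e → t) → (t → (t → e))).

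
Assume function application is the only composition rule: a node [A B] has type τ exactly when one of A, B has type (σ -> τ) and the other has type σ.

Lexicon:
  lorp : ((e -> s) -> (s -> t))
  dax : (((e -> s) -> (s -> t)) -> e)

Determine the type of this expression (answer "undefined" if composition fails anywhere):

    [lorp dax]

e

[lorp dax]: (((e -> s) -> (s -> t)) -> e) applied to ((e -> s) -> (s -> t)) yields e.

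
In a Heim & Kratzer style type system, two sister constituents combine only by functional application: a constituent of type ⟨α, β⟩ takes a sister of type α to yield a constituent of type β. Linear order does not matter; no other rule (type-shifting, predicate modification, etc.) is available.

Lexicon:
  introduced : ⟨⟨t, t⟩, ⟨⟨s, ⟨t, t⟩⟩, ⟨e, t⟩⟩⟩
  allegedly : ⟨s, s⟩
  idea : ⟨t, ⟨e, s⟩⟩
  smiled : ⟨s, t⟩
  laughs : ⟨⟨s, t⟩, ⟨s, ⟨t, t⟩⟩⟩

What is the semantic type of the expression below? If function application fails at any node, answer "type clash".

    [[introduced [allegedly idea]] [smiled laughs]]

At [allegedly idea]: neither ⟨s, s⟩ nor ⟨t, ⟨e, s⟩⟩ can take the other as argument; the node is ill-typed.

type clash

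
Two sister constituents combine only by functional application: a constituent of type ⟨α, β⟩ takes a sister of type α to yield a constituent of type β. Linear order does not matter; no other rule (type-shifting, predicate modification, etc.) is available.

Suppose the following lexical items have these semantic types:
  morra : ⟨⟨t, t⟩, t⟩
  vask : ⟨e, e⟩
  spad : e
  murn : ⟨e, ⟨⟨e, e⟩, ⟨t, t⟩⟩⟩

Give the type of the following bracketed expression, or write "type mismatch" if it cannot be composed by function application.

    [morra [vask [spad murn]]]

t

At [spad murn], murn : ⟨e, ⟨⟨e, e⟩, ⟨t, t⟩⟩⟩ takes spad : e, giving ⟨⟨e, e⟩, ⟨t, t⟩⟩.
At [vask [spad murn]], [spad murn] : ⟨⟨e, e⟩, ⟨t, t⟩⟩ takes vask : ⟨e, e⟩, giving ⟨t, t⟩.
At [morra [vask [spad murn]]], morra : ⟨⟨t, t⟩, t⟩ takes [vask [spad murn]] : ⟨t, t⟩, giving t.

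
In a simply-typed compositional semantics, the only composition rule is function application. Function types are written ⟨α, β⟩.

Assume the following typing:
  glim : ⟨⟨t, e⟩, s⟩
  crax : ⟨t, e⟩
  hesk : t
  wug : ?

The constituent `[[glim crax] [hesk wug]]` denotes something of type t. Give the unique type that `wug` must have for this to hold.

⟨t, ⟨s, t⟩⟩

[[glim crax] [hesk wug]] is required to be t. [glim crax] : s cannot yield t as functor, so [hesk wug] : ⟨s, t⟩.
[hesk wug] is required to be ⟨s, t⟩. hesk : t cannot yield ⟨s, t⟩ as functor, so wug : ⟨t, ⟨s, t⟩⟩.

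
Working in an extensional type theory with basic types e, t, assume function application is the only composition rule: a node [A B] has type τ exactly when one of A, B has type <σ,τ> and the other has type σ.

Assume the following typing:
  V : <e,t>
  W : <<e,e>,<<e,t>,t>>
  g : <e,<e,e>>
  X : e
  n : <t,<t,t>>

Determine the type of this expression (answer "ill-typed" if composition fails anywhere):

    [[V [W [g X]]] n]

[g X]: g is <e,<e,e>>, X is e; result <e,e>.
[W [g X]]: W is <<e,e>,<<e,t>,t>>, [g X] is <e,e>; result <<e,t>,t>.
[V [W [g X]]]: [W [g X]] is <<e,t>,t>, V is <e,t>; result t.
[[V [W [g X]]] n]: n is <t,<t,t>>, [V [W [g X]]] is t; result <t,t>.

<t,t>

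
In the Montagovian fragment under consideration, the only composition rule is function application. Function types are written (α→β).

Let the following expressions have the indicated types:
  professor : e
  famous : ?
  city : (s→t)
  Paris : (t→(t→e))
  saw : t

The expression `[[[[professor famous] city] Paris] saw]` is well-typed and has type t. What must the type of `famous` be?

[[[[professor famous] city] Paris] saw] must have type t. The sister saw has type t; that is not a function onto t, so [[[professor famous] city] Paris] must be the functor, of type (t→t).
[[[professor famous] city] Paris] must have type (t→t). The sister Paris has type (t→(t→e)); that is not a function onto (t→t), so [[professor famous] city] must be the functor, of type ((t→(t→e))→(t→t)).
[[professor famous] city] must have type ((t→(t→e))→(t→t)). The sister city has type (s→t); that is not a function onto ((t→(t→e))→(t→t)), so [professor famous] must be the functor, of type ((s→t)→((t→(t→e))→(t→t))).
[professor famous] must have type ((s→t)→((t→(t→e))→(t→t))). The sister professor has type e; that is not a function onto ((s→t)→((t→(t→e))→(t→t))), so famous must be the functor, of type (e→((s→t)→((t→(t→e))→(t→t)))).

(e→((s→t)→((t→(t→e))→(t→t))))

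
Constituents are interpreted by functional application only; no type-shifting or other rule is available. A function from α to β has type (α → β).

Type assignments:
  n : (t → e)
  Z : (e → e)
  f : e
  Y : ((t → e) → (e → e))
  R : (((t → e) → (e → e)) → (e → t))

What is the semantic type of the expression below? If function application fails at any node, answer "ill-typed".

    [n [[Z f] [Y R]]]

[Z f] — Z of type (e → e) combines with f of type e: type e.
[Y R] — R of type (((t → e) → (e → e)) → (e → t)) combines with Y of type ((t → e) → (e → e)): type (e → t).
[[Z f] [Y R]] — [Y R] of type (e → t) combines with [Z f] of type e: type t.
[n [[Z f] [Y R]]] — n of type (t → e) combines with [[Z f] [Y R]] of type t: type e.

e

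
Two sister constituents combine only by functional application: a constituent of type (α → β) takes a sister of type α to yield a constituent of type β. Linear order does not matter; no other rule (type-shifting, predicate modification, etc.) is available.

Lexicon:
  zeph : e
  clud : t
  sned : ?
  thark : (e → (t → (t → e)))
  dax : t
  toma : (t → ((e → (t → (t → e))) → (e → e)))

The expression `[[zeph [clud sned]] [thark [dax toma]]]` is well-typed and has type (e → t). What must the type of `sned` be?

For [[zeph [clud sned]] [thark [dax toma]]] to have type (e → t) with [thark [dax toma]] of type (e → e), [zeph [clud sned]] must be the function: [zeph [clud sned]] : ((e → e) → (e → t)).
For [zeph [clud sned]] to have type ((e → e) → (e → t)) with zeph of type e, [clud sned] must be the function: [clud sned] : (e → ((e → e) → (e → t))).
For [clud sned] to have type (e → ((e → e) → (e → t))) with clud of type t, sned must be the function: sned : (t → (e → ((e → e) → (e → t)))).

(t → (e → ((e → e) → (e → t))))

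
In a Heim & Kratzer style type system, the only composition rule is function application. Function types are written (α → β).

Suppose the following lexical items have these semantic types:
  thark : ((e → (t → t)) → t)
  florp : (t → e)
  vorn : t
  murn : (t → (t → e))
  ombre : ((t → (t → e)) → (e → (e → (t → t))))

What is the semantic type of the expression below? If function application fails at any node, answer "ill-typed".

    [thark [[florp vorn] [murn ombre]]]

t

[florp vorn]: functor florp : (t → e), argument vorn : t; result e.
[murn ombre]: functor ombre : ((t → (t → e)) → (e → (e → (t → t)))), argument murn : (t → (t → e)); result (e → (e → (t → t))).
[[florp vorn] [murn ombre]]: functor [murn ombre] : (e → (e → (t → t))), argument [florp vorn] : e; result (e → (t → t)).
[thark [[florp vorn] [murn ombre]]]: functor thark : ((e → (t → t)) → t), argument [[florp vorn] [murn ombre]] : (e → (t → t)); result t.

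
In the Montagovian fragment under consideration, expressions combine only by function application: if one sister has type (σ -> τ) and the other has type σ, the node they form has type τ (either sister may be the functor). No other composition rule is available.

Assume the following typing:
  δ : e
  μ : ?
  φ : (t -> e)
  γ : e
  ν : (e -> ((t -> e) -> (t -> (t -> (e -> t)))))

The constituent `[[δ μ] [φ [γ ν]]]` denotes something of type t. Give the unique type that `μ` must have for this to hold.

At [[δ μ] [φ [γ ν]]] (required: t): [φ [γ ν]] is (t -> (t -> (e -> t))), which is not a function with range t; hence [δ μ] is the functor — type ((t -> (t -> (e -> t))) -> t).
At [δ μ] (required: ((t -> (t -> (e -> t))) -> t)): δ is e, which is not a function with range ((t -> (t -> (e -> t))) -> t); hence μ is the functor — type (e -> ((t -> (t -> (e -> t))) -> t)).

(e -> ((t -> (t -> (e -> t))) -> t))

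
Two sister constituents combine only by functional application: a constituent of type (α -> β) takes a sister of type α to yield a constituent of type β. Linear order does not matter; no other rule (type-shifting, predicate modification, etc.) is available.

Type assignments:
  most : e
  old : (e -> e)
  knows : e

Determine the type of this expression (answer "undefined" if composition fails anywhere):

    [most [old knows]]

undefined

[old knows]: functor old : (e -> e), argument knows : e; result e.
[most [old knows]]: e with e — neither is a function whose domain matches the other; composition fails here.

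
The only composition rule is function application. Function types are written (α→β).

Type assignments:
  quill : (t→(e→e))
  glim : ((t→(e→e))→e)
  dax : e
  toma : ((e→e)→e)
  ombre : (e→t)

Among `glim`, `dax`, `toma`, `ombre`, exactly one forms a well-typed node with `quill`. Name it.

glim

glim — combines: glim : ((t→(e→e))→e) takes quill : (t→(e→e)) as argument, giving e.
dax : e — quill needs t; dax needs nothing (atomic); neither fits.
toma : ((e→e)→e) — quill needs t; toma needs (e→e); neither fits.
ombre : (e→t) — quill needs t; ombre needs e; neither fits.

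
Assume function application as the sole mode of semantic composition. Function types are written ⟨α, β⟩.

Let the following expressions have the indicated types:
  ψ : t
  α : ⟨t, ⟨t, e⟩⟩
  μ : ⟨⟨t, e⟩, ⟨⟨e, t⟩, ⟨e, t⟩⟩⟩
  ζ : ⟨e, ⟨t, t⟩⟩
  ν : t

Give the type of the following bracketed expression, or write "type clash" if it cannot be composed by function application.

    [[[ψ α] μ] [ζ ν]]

type clash

[ψ α]: functor α : ⟨t, ⟨t, e⟩⟩, argument ψ : t; result ⟨t, e⟩.
[[ψ α] μ]: functor μ : ⟨⟨t, e⟩, ⟨⟨e, t⟩, ⟨e, t⟩⟩⟩, argument [ψ α] : ⟨t, e⟩; result ⟨⟨e, t⟩, ⟨e, t⟩⟩.
[ζ ν]: ⟨e, ⟨t, t⟩⟩ and t cannot combine by function application — type clash.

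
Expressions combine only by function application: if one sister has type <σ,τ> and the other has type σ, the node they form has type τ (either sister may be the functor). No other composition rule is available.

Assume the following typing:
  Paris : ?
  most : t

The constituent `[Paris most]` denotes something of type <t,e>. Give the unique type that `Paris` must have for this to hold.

[Paris most] is required to be <t,e>. most : t cannot yield <t,e> as functor, so Paris : <t,<t,e>>.

<t,<t,e>>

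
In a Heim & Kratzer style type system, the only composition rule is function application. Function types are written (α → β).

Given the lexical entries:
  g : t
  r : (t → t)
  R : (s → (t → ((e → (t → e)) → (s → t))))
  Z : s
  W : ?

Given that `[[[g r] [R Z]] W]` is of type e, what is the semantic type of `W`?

(((e → (t → e)) → (s → t)) → e)

[[[g r] [R Z]] W] must have type e. The sister [[g r] [R Z]] has type ((e → (t → e)) → (s → t)); that is not a function onto e, so W must be the functor, of type (((e → (t → e)) → (s → t)) → e).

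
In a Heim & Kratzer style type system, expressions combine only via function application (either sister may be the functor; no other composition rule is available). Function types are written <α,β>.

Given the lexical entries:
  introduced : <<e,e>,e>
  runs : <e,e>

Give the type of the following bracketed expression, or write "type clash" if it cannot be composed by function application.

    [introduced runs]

e

[introduced runs] — introduced of type <<e,e>,e> combines with runs of type <e,e>: type e.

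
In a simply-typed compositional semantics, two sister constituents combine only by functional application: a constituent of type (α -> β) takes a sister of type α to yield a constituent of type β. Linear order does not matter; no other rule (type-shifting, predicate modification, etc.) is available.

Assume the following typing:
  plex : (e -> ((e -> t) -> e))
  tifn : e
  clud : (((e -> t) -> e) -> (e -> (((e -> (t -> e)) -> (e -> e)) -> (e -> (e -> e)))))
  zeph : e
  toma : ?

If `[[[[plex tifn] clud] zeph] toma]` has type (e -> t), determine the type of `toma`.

At [[[[plex tifn] clud] zeph] toma] (required: (e -> t)): [[[plex tifn] clud] zeph] is (((e -> (t -> e)) -> (e -> e)) -> (e -> (e -> e))), which is not a function with range (e -> t); hence toma is the functor — type ((((e -> (t -> e)) -> (e -> e)) -> (e -> (e -> e))) -> (e -> t)).

((((e -> (t -> e)) -> (e -> e)) -> (e -> (e -> e))) -> (e -> t))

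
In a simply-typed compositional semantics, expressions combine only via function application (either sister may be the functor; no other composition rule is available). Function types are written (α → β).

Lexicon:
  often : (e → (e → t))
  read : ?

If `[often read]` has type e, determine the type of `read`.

[often read] must have type e. The sister often has type (e → (e → t)); that is not a function onto e, so read must be the functor, of type ((e → (e → t)) → e).

((e → (e → t)) → e)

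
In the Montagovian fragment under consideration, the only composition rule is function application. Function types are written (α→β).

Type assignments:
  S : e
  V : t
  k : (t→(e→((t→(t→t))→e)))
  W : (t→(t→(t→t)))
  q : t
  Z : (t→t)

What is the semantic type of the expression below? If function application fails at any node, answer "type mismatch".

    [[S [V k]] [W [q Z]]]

e

[V k]: functor k : (t→(e→((t→(t→t))→e))), argument V : t; result (e→((t→(t→t))→e)).
[S [V k]]: functor [V k] : (e→((t→(t→t))→e)), argument S : e; result ((t→(t→t))→e).
[q Z]: functor Z : (t→t), argument q : t; result t.
[W [q Z]]: functor W : (t→(t→(t→t))), argument [q Z] : t; result (t→(t→t)).
[[S [V k]] [W [q Z]]]: functor [S [V k]] : ((t→(t→t))→e), argument [W [q Z]] : (t→(t→t)); result e.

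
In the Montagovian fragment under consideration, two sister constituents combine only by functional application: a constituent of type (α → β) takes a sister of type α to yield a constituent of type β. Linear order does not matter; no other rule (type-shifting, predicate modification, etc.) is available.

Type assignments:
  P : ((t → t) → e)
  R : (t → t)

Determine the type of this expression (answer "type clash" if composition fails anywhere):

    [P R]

e

[P R]: P is ((t → t) → e), R is (t → t); result e.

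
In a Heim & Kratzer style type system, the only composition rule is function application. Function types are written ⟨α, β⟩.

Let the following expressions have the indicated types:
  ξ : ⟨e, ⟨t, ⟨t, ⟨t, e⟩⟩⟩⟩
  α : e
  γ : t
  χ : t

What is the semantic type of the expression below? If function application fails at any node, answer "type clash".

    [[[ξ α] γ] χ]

[ξ α]: ⟨e, ⟨t, ⟨t, ⟨t, e⟩⟩⟩⟩ applied to e yields ⟨t, ⟨t, ⟨t, e⟩⟩⟩.
[[ξ α] γ]: ⟨t, ⟨t, ⟨t, e⟩⟩⟩ applied to t yields ⟨t, ⟨t, e⟩⟩.
[[[ξ α] γ] χ]: ⟨t, ⟨t, e⟩⟩ applied to t yields ⟨t, e⟩.

⟨t, e⟩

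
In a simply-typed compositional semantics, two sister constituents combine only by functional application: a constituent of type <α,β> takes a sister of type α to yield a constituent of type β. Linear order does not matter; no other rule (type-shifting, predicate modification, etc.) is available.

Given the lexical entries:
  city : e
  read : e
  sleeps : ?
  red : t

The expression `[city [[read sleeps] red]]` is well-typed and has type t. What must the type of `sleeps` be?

[city [[read sleeps] red]] is required to be t. city : e cannot yield t as functor, so [[read sleeps] red] : <e,t>.
[[read sleeps] red] is required to be <e,t>. red : t cannot yield <e,t> as functor, so [read sleeps] : <t,<e,t>>.
[read sleeps] is required to be <t,<e,t>>. read : e cannot yield <t,<e,t>> as functor, so sleeps : <e,<t,<e,t>>>.

<e,<t,<e,t>>>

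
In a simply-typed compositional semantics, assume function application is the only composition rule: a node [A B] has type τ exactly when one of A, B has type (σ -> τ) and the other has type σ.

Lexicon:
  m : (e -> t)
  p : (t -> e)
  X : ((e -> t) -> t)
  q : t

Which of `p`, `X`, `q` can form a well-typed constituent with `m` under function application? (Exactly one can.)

X

p : (t -> e) — neither side's domain matches the other.
X — combines: X : ((e -> t) -> t) takes m : (e -> t) as argument, giving t.
q : t — neither side's domain matches the other.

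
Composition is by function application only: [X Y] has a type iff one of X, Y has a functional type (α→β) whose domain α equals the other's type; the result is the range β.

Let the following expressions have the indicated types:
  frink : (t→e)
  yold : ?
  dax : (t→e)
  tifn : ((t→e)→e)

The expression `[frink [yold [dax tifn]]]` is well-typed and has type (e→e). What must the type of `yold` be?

(e→((t→e)→(e→e)))

For [frink [yold [dax tifn]]] to have type (e→e) with frink of type (t→e), [yold [dax tifn]] must be the function: [yold [dax tifn]] : ((t→e)→(e→e)).
For [yold [dax tifn]] to have type ((t→e)→(e→e)) with [dax tifn] of type e, yold must be the function: yold : (e→((t→e)→(e→e))).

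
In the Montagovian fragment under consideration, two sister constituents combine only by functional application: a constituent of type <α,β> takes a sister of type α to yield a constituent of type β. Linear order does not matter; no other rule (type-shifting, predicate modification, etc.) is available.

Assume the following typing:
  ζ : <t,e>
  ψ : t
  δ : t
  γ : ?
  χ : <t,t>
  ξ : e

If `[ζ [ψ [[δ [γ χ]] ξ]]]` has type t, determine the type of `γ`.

<<t,t>,<t,<e,<t,<<t,e>,t>>>>>

[ζ [ψ [[δ [γ χ]] ξ]]] must have type t. The sister ζ has type <t,e>; that is not a function onto t, so [ψ [[δ [γ χ]] ξ]] must be the functor, of type <<t,e>,t>.
[ψ [[δ [γ χ]] ξ]] must have type <<t,e>,t>. The sister ψ has type t; that is not a function onto <<t,e>,t>, so [[δ [γ χ]] ξ] must be the functor, of type <t,<<t,e>,t>>.
[[δ [γ χ]] ξ] must have type <t,<<t,e>,t>>. The sister ξ has type e; that is not a function onto <t,<<t,e>,t>>, so [δ [γ χ]] must be the functor, of type <e,<t,<<t,e>,t>>>.
[δ [γ χ]] must have type <e,<t,<<t,e>,t>>>. The sister δ has type t; that is not a function onto <e,<t,<<t,e>,t>>>, so [γ χ] must be the functor, of type <t,<e,<t,<<t,e>,t>>>>.
[γ χ] must have type <t,<e,<t,<<t,e>,t>>>>. The sister χ has type <t,t>; that is not a function onto <t,<e,<t,<<t,e>,t>>>>, so γ must be the functor, of type <<t,t>,<t,<e,<t,<<t,e>,t>>>>>.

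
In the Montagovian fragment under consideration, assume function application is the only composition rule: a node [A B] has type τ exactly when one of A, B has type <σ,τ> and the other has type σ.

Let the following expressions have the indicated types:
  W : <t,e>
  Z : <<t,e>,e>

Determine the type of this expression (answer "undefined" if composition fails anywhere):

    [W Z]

[W Z]: functor Z : <<t,e>,e>, argument W : <t,e>; result e.

e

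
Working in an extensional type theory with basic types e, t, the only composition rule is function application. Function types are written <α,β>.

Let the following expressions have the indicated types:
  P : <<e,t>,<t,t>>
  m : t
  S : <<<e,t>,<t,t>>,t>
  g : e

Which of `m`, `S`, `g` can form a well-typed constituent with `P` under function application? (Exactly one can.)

S

m : t — P needs <e,t>; m needs nothing (atomic); neither fits.
S — combines: S : <<<e,t>,<t,t>>,t> takes P : <<e,t>,<t,t>> as argument, giving t.
g : e — P needs <e,t>; g needs nothing (atomic); neither fits.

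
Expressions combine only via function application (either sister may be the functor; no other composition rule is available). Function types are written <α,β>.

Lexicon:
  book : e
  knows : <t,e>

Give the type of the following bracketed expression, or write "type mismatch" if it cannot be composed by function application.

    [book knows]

type mismatch

[book knows]: e and <t,e> cannot combine by function application — type clash.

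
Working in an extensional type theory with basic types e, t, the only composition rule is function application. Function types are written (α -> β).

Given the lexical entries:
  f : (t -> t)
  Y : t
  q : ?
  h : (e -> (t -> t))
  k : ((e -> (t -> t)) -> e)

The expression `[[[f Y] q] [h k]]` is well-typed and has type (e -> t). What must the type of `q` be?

[[[f Y] q] [h k]] is required to be (e -> t). [h k] : e cannot yield (e -> t) as functor, so [[f Y] q] : (e -> (e -> t)).
[[f Y] q] is required to be (e -> (e -> t)). [f Y] : t cannot yield (e -> (e -> t)) as functor, so q : (t -> (e -> (e -> t))).

(t -> (e -> (e -> t)))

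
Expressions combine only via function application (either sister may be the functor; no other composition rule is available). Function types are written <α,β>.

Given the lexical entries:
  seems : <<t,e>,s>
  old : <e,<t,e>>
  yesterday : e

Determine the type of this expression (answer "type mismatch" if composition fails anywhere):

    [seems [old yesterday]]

s

[old yesterday]: <e,<t,e>> applied to e yields <t,e>.
[seems [old yesterday]]: <<t,e>,s> applied to <t,e> yields s.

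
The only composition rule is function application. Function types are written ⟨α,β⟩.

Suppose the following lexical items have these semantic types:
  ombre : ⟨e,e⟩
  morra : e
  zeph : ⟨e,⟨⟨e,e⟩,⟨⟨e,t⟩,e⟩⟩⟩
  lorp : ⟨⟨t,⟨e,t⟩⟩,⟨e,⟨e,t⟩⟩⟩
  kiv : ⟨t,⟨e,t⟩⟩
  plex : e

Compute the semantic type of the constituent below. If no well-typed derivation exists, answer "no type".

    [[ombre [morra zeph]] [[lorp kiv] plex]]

e

[morra zeph]: zeph is ⟨e,⟨⟨e,e⟩,⟨⟨e,t⟩,e⟩⟩⟩, morra is e; result ⟨⟨e,e⟩,⟨⟨e,t⟩,e⟩⟩.
[ombre [morra zeph]]: [morra zeph] is ⟨⟨e,e⟩,⟨⟨e,t⟩,e⟩⟩, ombre is ⟨e,e⟩; result ⟨⟨e,t⟩,e⟩.
[lorp kiv]: lorp is ⟨⟨t,⟨e,t⟩⟩,⟨e,⟨e,t⟩⟩⟩, kiv is ⟨t,⟨e,t⟩⟩; result ⟨e,⟨e,t⟩⟩.
[[lorp kiv] plex]: [lorp kiv] is ⟨e,⟨e,t⟩⟩, plex is e; result ⟨e,t⟩.
[[ombre [morra zeph]] [[lorp kiv] plex]]: [ombre [morra zeph]] is ⟨⟨e,t⟩,e⟩, [[lorp kiv] plex] is ⟨e,t⟩; result e.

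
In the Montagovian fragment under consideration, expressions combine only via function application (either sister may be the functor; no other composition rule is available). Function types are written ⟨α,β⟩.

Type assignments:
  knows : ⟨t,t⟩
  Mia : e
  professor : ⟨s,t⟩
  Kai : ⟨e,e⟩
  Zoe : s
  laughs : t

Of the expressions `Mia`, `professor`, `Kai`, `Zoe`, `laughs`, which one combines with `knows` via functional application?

laughs

Mia : e — does not combine with knows.
professor : ⟨s,t⟩ — does not combine with knows.
Kai : ⟨e,e⟩ — does not combine with knows.
Zoe : s — does not combine with knows.
laughs — combines: knows : ⟨t,t⟩ takes laughs : t as argument, giving t.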